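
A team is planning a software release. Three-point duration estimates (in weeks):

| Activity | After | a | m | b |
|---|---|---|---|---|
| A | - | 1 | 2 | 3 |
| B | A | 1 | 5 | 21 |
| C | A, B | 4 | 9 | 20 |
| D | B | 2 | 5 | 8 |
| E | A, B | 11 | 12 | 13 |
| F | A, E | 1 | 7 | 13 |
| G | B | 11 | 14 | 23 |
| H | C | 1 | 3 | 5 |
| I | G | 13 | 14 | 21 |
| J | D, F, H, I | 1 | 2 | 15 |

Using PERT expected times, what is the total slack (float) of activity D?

25 weeks

te_A = (1 + 4·2 + 3)/6 = 12/6 = 2
te_B = (1 + 4·5 + 21)/6 = 42/6 = 7
te_C = (4 + 4·9 + 20)/6 = 60/6 = 10
te_D = (2 + 4·5 + 8)/6 = 30/6 = 5
te_E = (11 + 4·12 + 13)/6 = 72/6 = 12
te_F = (1 + 4·7 + 13)/6 = 42/6 = 7
te_G = (11 + 4·14 + 23)/6 = 90/6 = 15
te_H = (1 + 4·3 + 5)/6 = 18/6 = 3
te_I = (13 + 4·14 + 21)/6 = 90/6 = 15
te_J = (1 + 4·2 + 15)/6 = 24/6 = 4

Forward pass:
ES_A = 0; EF_A = 2
ES_B = 2; EF_B = 2+7 = 9
ES_C = max(EF_A=2, EF_B=9) = 9; EF_C = 9+10 = 19
ES_D = 9; EF_D = 9+5 = 14
ES_E = max(EF_A=2, EF_B=9) = 9; EF_E = 9+12 = 21
ES_F = max(EF_A=2, EF_E=21) = 21; EF_F = 21+7 = 28
ES_G = 9; EF_G = 9+15 = 24
ES_H = 19; EF_H = 19+3 = 22
ES_I = 24; EF_I = 24+15 = 39
ES_J = max(EF_D=14, EF_F=28, EF_H=22, EF_I=39) = 39; EF_J = 39+4 = 43
Expected project duration μ = 43 weeks. Critical path: A → B → G → I → J.

Backward pass:
LF_J = 43; LS_J = 43−4 = 39
LF_I = LS_J = 39; LS_I = 39−15 = 24
LF_H = LS_J = 39; LS_H = 39−3 = 36
LF_G = LS_I = 24; LS_G = 24−15 = 9
LF_F = LS_J = 39; LS_F = 39−7 = 32
LF_E = LS_F = 32; LS_E = 32−12 = 20
LF_D = LS_J = 39; LS_D = 39−5 = 34
LF_C = LS_H = 36; LS_C = 36−10 = 26
LF_B = min(LS_C=26, LS_D=34, LS_E=20, LS_G=9) = 9; LS_B = 9−7 = 2
LF_A = min(LS_B=2, LS_C=26, LS_E=20, LS_F=32) = 2; LS_A = 2−2 = 0
Slack_D = LS_D − ES_D = 34 − 9 = 25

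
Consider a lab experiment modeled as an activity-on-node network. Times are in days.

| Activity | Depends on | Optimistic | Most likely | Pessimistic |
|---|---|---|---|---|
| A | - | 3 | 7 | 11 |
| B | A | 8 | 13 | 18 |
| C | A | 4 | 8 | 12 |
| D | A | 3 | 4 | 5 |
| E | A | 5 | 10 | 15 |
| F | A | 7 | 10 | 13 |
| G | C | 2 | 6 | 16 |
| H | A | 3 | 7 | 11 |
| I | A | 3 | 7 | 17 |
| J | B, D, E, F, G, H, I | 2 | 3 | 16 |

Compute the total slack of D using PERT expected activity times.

te_A = (3 + 4·7 + 11)/6 = 42/6 = 7
te_B = (8 + 4·13 + 18)/6 = 78/6 = 13
te_C = (4 + 4·8 + 12)/6 = 48/6 = 8
te_D = (3 + 4·4 + 5)/6 = 24/6 = 4
te_E = (5 + 4·10 + 15)/6 = 60/6 = 10
te_F = (7 + 4·10 + 13)/6 = 60/6 = 10
te_G = (2 + 4·6 + 16)/6 = 42/6 = 7
te_H = (3 + 4·7 + 11)/6 = 42/6 = 7
te_I = (3 + 4·7 + 17)/6 = 48/6 = 8
te_J = (2 + 4·3 + 16)/6 = 30/6 = 5

Forward pass:
ES_A = 0; EF_A = 7
ES_B = 7; EF_B = 7+13 = 20
ES_C = 7; EF_C = 7+8 = 15
ES_D = 7; EF_D = 7+4 = 11
ES_E = 7; EF_E = 7+10 = 17
ES_F = 7; EF_F = 7+10 = 17
ES_G = 15; EF_G = 15+7 = 22
ES_H = 7; EF_H = 7+7 = 14
ES_I = 7; EF_I = 7+8 = 15
ES_J = max(EF_B=20, EF_D=11, EF_E=17, EF_F=17, EF_G=22, EF_H=14, EF_I=15) = 22; EF_J = 22+5 = 27
Expected project duration μ = 27 days. Critical path: A → C → G → J.

Backward pass:
LF_J = 27; LS_J = 27−5 = 22
LF_I = LS_J = 22; LS_I = 22−8 = 14
LF_H = LS_J = 22; LS_H = 22−7 = 15
LF_G = LS_J = 22; LS_G = 22−7 = 15
LF_F = LS_J = 22; LS_F = 22−10 = 12
LF_E = LS_J = 22; LS_E = 22−10 = 12
LF_D = LS_J = 22; LS_D = 22−4 = 18
LF_C = LS_G = 15; LS_C = 15−8 = 7
LF_B = LS_J = 22; LS_B = 22−13 = 9
LF_A = min(LS_B=9, LS_C=7, LS_D=18, LS_E=12, LS_F=12, LS_H=15, LS_I=14) = 7; LS_A = 7−7 = 0
Slack_D = LS_D − ES_D = 18 − 7 = 11

11 days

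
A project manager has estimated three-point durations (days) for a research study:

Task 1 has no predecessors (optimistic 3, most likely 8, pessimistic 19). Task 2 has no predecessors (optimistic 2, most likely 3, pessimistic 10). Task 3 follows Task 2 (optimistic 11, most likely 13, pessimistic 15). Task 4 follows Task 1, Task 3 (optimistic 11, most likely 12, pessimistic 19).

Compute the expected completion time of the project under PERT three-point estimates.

te_Task 1 = (3 + 4·8 + 19)/6 = 54/6 = 9
te_Task 2 = (2 + 4·3 + 10)/6 = 24/6 = 4
te_Task 3 = (11 + 4·13 + 15)/6 = 78/6 = 13
te_Task 4 = (11 + 4·12 + 19)/6 = 78/6 = 13

Forward pass:
ES_Task 1 = 0; EF_Task 1 = 9
ES_Task 2 = 0; EF_Task 2 = 4
ES_Task 3 = 4; EF_Task 3 = 4+13 = 17
ES_Task 4 = max(EF_Task 1=9, EF_Task 3=17) = 17; EF_Task 4 = 17+13 = 30
Expected project duration μ = 30 days. Critical path: Task 2 → Task 3 → Task 4.

30 days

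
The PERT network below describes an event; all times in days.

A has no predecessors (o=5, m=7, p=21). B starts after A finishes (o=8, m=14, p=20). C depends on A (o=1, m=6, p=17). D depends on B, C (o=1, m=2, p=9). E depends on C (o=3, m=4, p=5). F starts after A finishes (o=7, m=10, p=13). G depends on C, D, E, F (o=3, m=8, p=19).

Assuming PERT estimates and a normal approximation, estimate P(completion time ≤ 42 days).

te_A = (5 + 4·7 + 21)/6 = 54/6 = 9; σ²_A = ((21−5)/6)² = 7.111
te_B = (8 + 4·14 + 20)/6 = 84/6 = 14; σ²_B = ((20−8)/6)² = 4.000
te_C = (1 + 4·6 + 17)/6 = 42/6 = 7; σ²_C = ((17−1)/6)² = 7.111
te_D = (1 + 4·2 + 9)/6 = 18/6 = 3; σ²_D = ((9−1)/6)² = 1.778
te_E = (3 + 4·4 + 5)/6 = 24/6 = 4; σ²_E = ((5−3)/6)² = 0.111
te_F = (7 + 4·10 + 13)/6 = 60/6 = 10; σ²_F = ((13−7)/6)² = 1.000
te_G = (3 + 4·8 + 19)/6 = 54/6 = 9; σ²_G = ((19−3)/6)² = 7.111

Forward pass:
ES_A = 0; EF_A = 9
ES_B = 9; EF_B = 9+14 = 23
ES_C = 9; EF_C = 9+7 = 16
ES_D = max(EF_B=23, EF_C=16) = 23; EF_D = 23+3 = 26
ES_E = 16; EF_E = 16+4 = 20
ES_F = 9; EF_F = 9+10 = 19
ES_G = max(EF_C=16, EF_D=26, EF_E=20, EF_F=19) = 26; EF_G = 26+9 = 35
Expected project duration μ = 35 days. Critical path: A → B → D → G.

Variance along critical path = 7.111 + 4.000 + 1.778 + 7.111 = 20.000; σ = √20.000 = 4.472 days.
Z = (42 − 35) / 4.472 = 1.565
P(T ≤ 42) = Φ(1.565) ≈ 0.941

0.941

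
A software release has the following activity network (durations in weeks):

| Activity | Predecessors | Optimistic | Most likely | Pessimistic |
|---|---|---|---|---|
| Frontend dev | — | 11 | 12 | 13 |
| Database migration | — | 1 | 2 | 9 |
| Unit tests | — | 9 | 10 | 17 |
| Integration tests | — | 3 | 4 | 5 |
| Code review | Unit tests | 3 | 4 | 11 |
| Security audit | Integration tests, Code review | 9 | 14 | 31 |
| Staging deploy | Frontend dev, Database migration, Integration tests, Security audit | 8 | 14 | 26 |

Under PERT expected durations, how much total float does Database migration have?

29 weeks

te_Frontend dev = (11 + 4·12 + 13)/6 = 72/6 = 12
te_Database migration = (1 + 4·2 + 9)/6 = 18/6 = 3
te_Unit tests = (9 + 4·10 + 17)/6 = 66/6 = 11
te_Integration tests = (3 + 4·4 + 5)/6 = 24/6 = 4
te_Code review = (3 + 4·4 + 11)/6 = 30/6 = 5
te_Security audit = (9 + 4·14 + 31)/6 = 96/6 = 16
te_Staging deploy = (8 + 4·14 + 26)/6 = 90/6 = 15

Forward pass:
ES_Frontend dev = 0; EF_Frontend dev = 12
ES_Database migration = 0; EF_Database migration = 3
ES_Unit tests = 0; EF_Unit tests = 11
ES_Integration tests = 0; EF_Integration tests = 4
ES_Code review = 11; EF_Code review = 11+5 = 16
ES_Security audit = max(EF_Integration tests=4, EF_Code review=16) = 16; EF_Security audit = 16+16 = 32
ES_Staging deploy = max(EF_Frontend dev=12, EF_Database migration=3, EF_Integration tests=4, EF_Security audit=32) = 32; EF_Staging deploy = 32+15 = 47
Expected project duration μ = 47 weeks. Critical path: Unit tests → Code review → Security audit → Staging deploy.

Backward pass:
LF_Staging deploy = 47; LS_Staging deploy = 47−15 = 32
LF_Security audit = LS_Staging deploy = 32; LS_Security audit = 32−16 = 16
LF_Code review = LS_Security audit = 16; LS_Code review = 16−5 = 11
LF_Integration tests = min(LS_Security audit=16, LS_Staging deploy=32) = 16; LS_Integration tests = 16−4 = 12
LF_Unit tests = LS_Code review = 11; LS_Unit tests = 11−11 = 0
LF_Database migration = LS_Staging deploy = 32; LS_Database migration = 32−3 = 29
LF_Frontend dev = LS_Staging deploy = 32; LS_Frontend dev = 32−12 = 20
Slack_Database migration = LS_Database migration − ES_Database migration = 29 − 0 = 29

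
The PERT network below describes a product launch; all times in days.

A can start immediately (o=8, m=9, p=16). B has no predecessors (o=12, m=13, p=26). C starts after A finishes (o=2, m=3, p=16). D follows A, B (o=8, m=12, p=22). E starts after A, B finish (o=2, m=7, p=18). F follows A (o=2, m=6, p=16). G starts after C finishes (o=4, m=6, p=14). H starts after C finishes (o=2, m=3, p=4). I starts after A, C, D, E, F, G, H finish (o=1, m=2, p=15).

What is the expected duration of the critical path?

32 days

te_A = (8 + 4·9 + 16)/6 = 60/6 = 10
te_B = (12 + 4·13 + 26)/6 = 90/6 = 15
te_C = (2 + 4·3 + 16)/6 = 30/6 = 5
te_D = (8 + 4·12 + 22)/6 = 78/6 = 13
te_E = (2 + 4·7 + 18)/6 = 48/6 = 8
te_F = (2 + 4·6 + 16)/6 = 42/6 = 7
te_G = (4 + 4·6 + 14)/6 = 42/6 = 7
te_H = (2 + 4·3 + 4)/6 = 18/6 = 3
te_I = (1 + 4·2 + 15)/6 = 24/6 = 4

Forward pass:
ES_A = 0; EF_A = 10
ES_B = 0; EF_B = 15
ES_C = 10; EF_C = 10+5 = 15
ES_D = max(EF_A=10, EF_B=15) = 15; EF_D = 15+13 = 28
ES_E = max(EF_A=10, EF_B=15) = 15; EF_E = 15+8 = 23
ES_F = 10; EF_F = 10+7 = 17
ES_G = 15; EF_G = 15+7 = 22
ES_H = 15; EF_H = 15+3 = 18
ES_I = max(EF_A=10, EF_C=15, EF_D=28, EF_E=23, EF_F=17, EF_G=22, EF_H=18) = 28; EF_I = 28+4 = 32
Expected project duration μ = 32 days. Critical path: B → D → I.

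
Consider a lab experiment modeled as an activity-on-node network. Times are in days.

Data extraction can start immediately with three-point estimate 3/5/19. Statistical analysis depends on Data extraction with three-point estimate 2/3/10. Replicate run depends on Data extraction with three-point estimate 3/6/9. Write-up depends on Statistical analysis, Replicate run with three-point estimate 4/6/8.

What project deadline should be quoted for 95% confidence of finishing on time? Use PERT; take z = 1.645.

te_Data extraction = (3 + 4·5 + 19)/6 = 42/6 = 7; σ²_Data extraction = ((19−3)/6)² = 7.111
te_Statistical analysis = (2 + 4·3 + 10)/6 = 24/6 = 4; σ²_Statistical analysis = ((10−2)/6)² = 1.778
te_Replicate run = (3 + 4·6 + 9)/6 = 36/6 = 6; σ²_Replicate run = ((9−3)/6)² = 1.000
te_Write-up = (4 + 4·6 + 8)/6 = 36/6 = 6; σ²_Write-up = ((8−4)/6)² = 0.444

Forward pass:
ES_Data extraction = 0; EF_Data extraction = 7
ES_Statistical analysis = 7; EF_Statistical analysis = 7+4 = 11
ES_Replicate run = 7; EF_Replicate run = 7+6 = 13
ES_Write-up = max(EF_Statistical analysis=11, EF_Replicate run=13) = 13; EF_Write-up = 13+6 = 19
Expected project duration μ = 19 days. Critical path: Data extraction → Replicate run → Write-up.

Variance along critical path = 7.111 + 1.000 + 0.444 = 8.556; σ = 2.925 days.
D = μ + z·σ = 19 + 1.645·2.925 = 23.8 days

23.8 days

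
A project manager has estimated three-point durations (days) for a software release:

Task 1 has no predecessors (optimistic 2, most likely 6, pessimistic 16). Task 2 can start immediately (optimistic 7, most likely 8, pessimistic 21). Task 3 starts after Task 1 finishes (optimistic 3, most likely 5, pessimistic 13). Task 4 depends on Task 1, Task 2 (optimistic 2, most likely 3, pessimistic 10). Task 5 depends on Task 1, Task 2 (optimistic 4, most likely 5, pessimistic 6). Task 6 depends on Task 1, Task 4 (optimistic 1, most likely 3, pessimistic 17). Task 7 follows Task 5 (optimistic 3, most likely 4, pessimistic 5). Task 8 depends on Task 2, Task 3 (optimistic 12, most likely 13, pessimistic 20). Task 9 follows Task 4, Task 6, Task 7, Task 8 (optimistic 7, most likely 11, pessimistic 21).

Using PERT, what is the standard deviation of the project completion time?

3.93 days

te_Task 1 = (2 + 4·6 + 16)/6 = 42/6 = 7; σ²_Task 1 = ((16−2)/6)² = 5.444
te_Task 2 = (7 + 4·8 + 21)/6 = 60/6 = 10; σ²_Task 2 = ((21−7)/6)² = 5.444
te_Task 3 = (3 + 4·5 + 13)/6 = 36/6 = 6; σ²_Task 3 = ((13−3)/6)² = 2.778
te_Task 4 = (2 + 4·3 + 10)/6 = 24/6 = 4; σ²_Task 4 = ((10−2)/6)² = 1.778
te_Task 5 = (4 + 4·5 + 6)/6 = 30/6 = 5; σ²_Task 5 = ((6−4)/6)² = 0.111
te_Task 6 = (1 + 4·3 + 17)/6 = 30/6 = 5; σ²_Task 6 = ((17−1)/6)² = 7.111
te_Task 7 = (3 + 4·4 + 5)/6 = 24/6 = 4; σ²_Task 7 = ((5−3)/6)² = 0.111
te_Task 8 = (12 + 4·13 + 20)/6 = 84/6 = 14; σ²_Task 8 = ((20−12)/6)² = 1.778
te_Task 9 = (7 + 4·11 + 21)/6 = 72/6 = 12; σ²_Task 9 = ((21−7)/6)² = 5.444

Forward pass:
ES_Task 1 = 0; EF_Task 1 = 7
ES_Task 2 = 0; EF_Task 2 = 10
ES_Task 3 = 7; EF_Task 3 = 7+6 = 13
ES_Task 4 = max(EF_Task 1=7, EF_Task 2=10) = 10; EF_Task 4 = 10+4 = 14
ES_Task 5 = max(EF_Task 1=7, EF_Task 2=10) = 10; EF_Task 5 = 10+5 = 15
ES_Task 6 = max(EF_Task 1=7, EF_Task 4=14) = 14; EF_Task 6 = 14+5 = 19
ES_Task 7 = 15; EF_Task 7 = 15+4 = 19
ES_Task 8 = max(EF_Task 2=10, EF_Task 3=13) = 13; EF_Task 8 = 13+14 = 27
ES_Task 9 = max(EF_Task 4=14, EF_Task 6=19, EF_Task 7=19, EF_Task 8=27) = 27; EF_Task 9 = 27+12 = 39
Expected project duration μ = 39 days. Critical path: Task 1 → Task 3 → Task 8 → Task 9.

Variance along critical path = 5.444 + 2.778 + 1.778 + 5.444 = 15.444
σ = √15.444 = 3.930 days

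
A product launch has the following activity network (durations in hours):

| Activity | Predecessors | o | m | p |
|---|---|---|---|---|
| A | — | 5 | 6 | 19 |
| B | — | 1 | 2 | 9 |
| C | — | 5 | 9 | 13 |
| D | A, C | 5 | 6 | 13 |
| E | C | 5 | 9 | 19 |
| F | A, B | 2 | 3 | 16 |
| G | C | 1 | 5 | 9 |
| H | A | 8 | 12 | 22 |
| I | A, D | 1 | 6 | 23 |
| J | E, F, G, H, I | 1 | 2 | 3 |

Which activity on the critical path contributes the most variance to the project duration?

te_A = (5 + 4·6 + 19)/6 = 48/6 = 8; σ²_A = ((19−5)/6)² = 5.444
te_B = (1 + 4·2 + 9)/6 = 18/6 = 3; σ²_B = ((9−1)/6)² = 1.778
te_C = (5 + 4·9 + 13)/6 = 54/6 = 9; σ²_C = ((13−5)/6)² = 1.778
te_D = (5 + 4·6 + 13)/6 = 42/6 = 7; σ²_D = ((13−5)/6)² = 1.778
te_E = (5 + 4·9 + 19)/6 = 60/6 = 10; σ²_E = ((19−5)/6)² = 5.444
te_F = (2 + 4·3 + 16)/6 = 30/6 = 5; σ²_F = ((16−2)/6)² = 5.444
te_G = (1 + 4·5 + 9)/6 = 30/6 = 5; σ²_G = ((9−1)/6)² = 1.778
te_H = (8 + 4·12 + 22)/6 = 78/6 = 13; σ²_H = ((22−8)/6)² = 5.444
te_I = (1 + 4·6 + 23)/6 = 48/6 = 8; σ²_I = ((23−1)/6)² = 13.444
te_J = (1 + 4·2 + 3)/6 = 12/6 = 2; σ²_J = ((3−1)/6)² = 0.111

Forward pass:
ES_A = 0; EF_A = 8
ES_B = 0; EF_B = 3
ES_C = 0; EF_C = 9
ES_D = max(EF_A=8, EF_C=9) = 9; EF_D = 9+7 = 16
ES_E = 9; EF_E = 9+10 = 19
ES_F = max(EF_A=8, EF_B=3) = 8; EF_F = 8+5 = 13
ES_G = 9; EF_G = 9+5 = 14
ES_H = 8; EF_H = 8+13 = 21
ES_I = max(EF_A=8, EF_D=16) = 16; EF_I = 16+8 = 24
ES_J = max(EF_E=19, EF_F=13, EF_G=14, EF_H=21, EF_I=24) = 24; EF_J = 24+2 = 26
Expected project duration μ = 26 hours. Critical path: C → D → I → J.

Variances on critical path: σ²_C=1.778, σ²_D=1.778, σ²_I=13.444, σ²_J=0.111.
Largest is σ²_I = 13.444.

I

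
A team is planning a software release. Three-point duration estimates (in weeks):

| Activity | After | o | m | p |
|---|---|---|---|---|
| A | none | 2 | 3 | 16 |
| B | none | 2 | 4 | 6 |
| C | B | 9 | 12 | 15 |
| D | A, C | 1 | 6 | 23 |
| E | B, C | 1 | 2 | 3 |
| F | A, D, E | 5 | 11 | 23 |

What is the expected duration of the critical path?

te_A = (2 + 4·3 + 16)/6 = 30/6 = 5
te_B = (2 + 4·4 + 6)/6 = 24/6 = 4
te_C = (9 + 4·12 + 15)/6 = 72/6 = 12
te_D = (1 + 4·6 + 23)/6 = 48/6 = 8
te_E = (1 + 4·2 + 3)/6 = 12/6 = 2
te_F = (5 + 4·11 + 23)/6 = 72/6 = 12

Forward pass:
ES_A = 0; EF_A = 5
ES_B = 0; EF_B = 4
ES_C = 4; EF_C = 4+12 = 16
ES_D = max(EF_A=5, EF_C=16) = 16; EF_D = 16+8 = 24
ES_E = max(EF_B=4, EF_C=16) = 16; EF_E = 16+2 = 18
ES_F = max(EF_A=5, EF_D=24, EF_E=18) = 24; EF_F = 24+12 = 36
Expected project duration μ = 36 weeks. Critical path: B → C → D → F.

36 weeks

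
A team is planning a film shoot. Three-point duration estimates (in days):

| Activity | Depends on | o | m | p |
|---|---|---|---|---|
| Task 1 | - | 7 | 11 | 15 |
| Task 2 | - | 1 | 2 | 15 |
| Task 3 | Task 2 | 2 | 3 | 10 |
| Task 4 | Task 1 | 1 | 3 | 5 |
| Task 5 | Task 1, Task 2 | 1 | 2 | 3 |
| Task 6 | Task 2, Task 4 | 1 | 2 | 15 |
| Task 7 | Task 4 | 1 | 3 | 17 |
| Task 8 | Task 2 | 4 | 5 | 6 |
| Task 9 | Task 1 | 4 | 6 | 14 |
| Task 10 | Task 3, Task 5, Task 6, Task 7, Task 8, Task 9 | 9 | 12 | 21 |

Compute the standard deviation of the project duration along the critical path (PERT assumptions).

3.65 days

te_Task 1 = (7 + 4·11 + 15)/6 = 66/6 = 11; σ²_Task 1 = ((15−7)/6)² = 1.778
te_Task 2 = (1 + 4·2 + 15)/6 = 24/6 = 4; σ²_Task 2 = ((15−1)/6)² = 5.444
te_Task 3 = (2 + 4·3 + 10)/6 = 24/6 = 4; σ²_Task 3 = ((10−2)/6)² = 1.778
te_Task 4 = (1 + 4·3 + 5)/6 = 18/6 = 3; σ²_Task 4 = ((5−1)/6)² = 0.444
te_Task 5 = (1 + 4·2 + 3)/6 = 12/6 = 2; σ²_Task 5 = ((3−1)/6)² = 0.111
te_Task 6 = (1 + 4·2 + 15)/6 = 24/6 = 4; σ²_Task 6 = ((15−1)/6)² = 5.444
te_Task 7 = (1 + 4·3 + 17)/6 = 30/6 = 5; σ²_Task 7 = ((17−1)/6)² = 7.111
te_Task 8 = (4 + 4·5 + 6)/6 = 30/6 = 5; σ²_Task 8 = ((6−4)/6)² = 0.111
te_Task 9 = (4 + 4·6 + 14)/6 = 42/6 = 7; σ²_Task 9 = ((14−4)/6)² = 2.778
te_Task 10 = (9 + 4·12 + 21)/6 = 78/6 = 13; σ²_Task 10 = ((21−9)/6)² = 4.000

Forward pass:
ES_Task 1 = 0; EF_Task 1 = 11
ES_Task 2 = 0; EF_Task 2 = 4
ES_Task 3 = 4; EF_Task 3 = 4+4 = 8
ES_Task 4 = 11; EF_Task 4 = 11+3 = 14
ES_Task 5 = max(EF_Task 1=11, EF_Task 2=4) = 11; EF_Task 5 = 11+2 = 13
ES_Task 6 = max(EF_Task 2=4, EF_Task 4=14) = 14; EF_Task 6 = 14+4 = 18
ES_Task 7 = 14; EF_Task 7 = 14+5 = 19
ES_Task 8 = 4; EF_Task 8 = 4+5 = 9
ES_Task 9 = 11; EF_Task 9 = 11+7 = 18
ES_Task 10 = max(EF_Task 3=8, EF_Task 5=13, EF_Task 6=18, EF_Task 7=19, EF_Task 8=9, EF_Task 9=18) = 19; EF_Task 10 = 19+13 = 32
Expected project duration μ = 32 days. Critical path: Task 1 → Task 4 → Task 7 → Task 10.

Variance along critical path = 1.778 + 0.444 + 7.111 + 4.000 = 13.333
σ = √13.333 = 3.651 days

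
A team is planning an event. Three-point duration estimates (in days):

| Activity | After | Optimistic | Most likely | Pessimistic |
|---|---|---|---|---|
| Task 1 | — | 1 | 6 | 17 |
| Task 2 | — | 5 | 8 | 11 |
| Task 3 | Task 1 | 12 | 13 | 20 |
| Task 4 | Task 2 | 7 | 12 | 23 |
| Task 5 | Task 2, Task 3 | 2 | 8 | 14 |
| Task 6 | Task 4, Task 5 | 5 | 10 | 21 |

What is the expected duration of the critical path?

te_Task 1 = (1 + 4·6 + 17)/6 = 42/6 = 7
te_Task 2 = (5 + 4·8 + 11)/6 = 48/6 = 8
te_Task 3 = (12 + 4·13 + 20)/6 = 84/6 = 14
te_Task 4 = (7 + 4·12 + 23)/6 = 78/6 = 13
te_Task 5 = (2 + 4·8 + 14)/6 = 48/6 = 8
te_Task 6 = (5 + 4·10 + 21)/6 = 66/6 = 11

Forward pass:
ES_Task 1 = 0; EF_Task 1 = 7
ES_Task 2 = 0; EF_Task 2 = 8
ES_Task 3 = 7; EF_Task 3 = 7+14 = 21
ES_Task 4 = 8; EF_Task 4 = 8+13 = 21
ES_Task 5 = max(EF_Task 2=8, EF_Task 3=21) = 21; EF_Task 5 = 21+8 = 29
ES_Task 6 = max(EF_Task 4=21, EF_Task 5=29) = 29; EF_Task 6 = 29+11 = 40
Expected project duration μ = 40 days. Critical path: Task 1 → Task 3 → Task 5 → Task 6.

40 days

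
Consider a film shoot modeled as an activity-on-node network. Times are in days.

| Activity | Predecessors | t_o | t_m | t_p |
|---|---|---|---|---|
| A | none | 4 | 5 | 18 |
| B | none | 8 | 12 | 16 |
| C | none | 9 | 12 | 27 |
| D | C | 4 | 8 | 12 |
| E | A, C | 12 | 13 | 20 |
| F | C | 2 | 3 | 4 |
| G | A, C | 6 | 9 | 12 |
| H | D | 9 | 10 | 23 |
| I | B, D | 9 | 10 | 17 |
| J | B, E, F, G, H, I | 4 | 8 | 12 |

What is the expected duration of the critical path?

te_A = (4 + 4·5 + 18)/6 = 42/6 = 7
te_B = (8 + 4·12 + 16)/6 = 72/6 = 12
te_C = (9 + 4·12 + 27)/6 = 84/6 = 14
te_D = (4 + 4·8 + 12)/6 = 48/6 = 8
te_E = (12 + 4·13 + 20)/6 = 84/6 = 14
te_F = (2 + 4·3 + 4)/6 = 18/6 = 3
te_G = (6 + 4·9 + 12)/6 = 54/6 = 9
te_H = (9 + 4·10 + 23)/6 = 72/6 = 12
te_I = (9 + 4·10 + 17)/6 = 66/6 = 11
te_J = (4 + 4·8 + 12)/6 = 48/6 = 8

Forward pass:
ES_A = 0; EF_A = 7
ES_B = 0; EF_B = 12
ES_C = 0; EF_C = 14
ES_D = 14; EF_D = 14+8 = 22
ES_E = max(EF_A=7, EF_C=14) = 14; EF_E = 14+14 = 28
ES_F = 14; EF_F = 14+3 = 17
ES_G = max(EF_A=7, EF_C=14) = 14; EF_G = 14+9 = 23
ES_H = 22; EF_H = 22+12 = 34
ES_I = max(EF_B=12, EF_D=22) = 22; EF_I = 22+11 = 33
ES_J = max(EF_B=12, EF_E=28, EF_F=17, EF_G=23, EF_H=34, EF_I=33) = 34; EF_J = 34+8 = 42
Expected project duration μ = 42 days. Critical path: C → D → H → J.

42 days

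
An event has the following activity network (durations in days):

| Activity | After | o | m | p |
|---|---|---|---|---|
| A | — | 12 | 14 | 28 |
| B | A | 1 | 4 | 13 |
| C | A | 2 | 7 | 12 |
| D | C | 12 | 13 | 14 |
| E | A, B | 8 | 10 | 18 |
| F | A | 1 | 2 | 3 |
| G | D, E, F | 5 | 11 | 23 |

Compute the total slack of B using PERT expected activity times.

4 days

te_A = (12 + 4·14 + 28)/6 = 96/6 = 16
te_B = (1 + 4·4 + 13)/6 = 30/6 = 5
te_C = (2 + 4·7 + 12)/6 = 42/6 = 7
te_D = (12 + 4·13 + 14)/6 = 78/6 = 13
te_E = (8 + 4·10 + 18)/6 = 66/6 = 11
te_F = (1 + 4·2 + 3)/6 = 12/6 = 2
te_G = (5 + 4·11 + 23)/6 = 72/6 = 12

Forward pass:
ES_A = 0; EF_A = 16
ES_B = 16; EF_B = 16+5 = 21
ES_C = 16; EF_C = 16+7 = 23
ES_D = 23; EF_D = 23+13 = 36
ES_E = max(EF_A=16, EF_B=21) = 21; EF_E = 21+11 = 32
ES_F = 16; EF_F = 16+2 = 18
ES_G = max(EF_D=36, EF_E=32, EF_F=18) = 36; EF_G = 36+12 = 48
Expected project duration μ = 48 days. Critical path: A → C → D → G.

Backward pass:
LF_G = 48; LS_G = 48−12 = 36
LF_F = LS_G = 36; LS_F = 36−2 = 34
LF_E = LS_G = 36; LS_E = 36−11 = 25
LF_D = LS_G = 36; LS_D = 36−13 = 23
LF_C = LS_D = 23; LS_C = 23−7 = 16
LF_B = LS_E = 25; LS_B = 25−5 = 20
LF_A = min(LS_B=20, LS_C=16, LS_E=25, LS_F=34) = 16; LS_A = 16−16 = 0
Slack_B = LS_B − ES_B = 20 − 16 = 4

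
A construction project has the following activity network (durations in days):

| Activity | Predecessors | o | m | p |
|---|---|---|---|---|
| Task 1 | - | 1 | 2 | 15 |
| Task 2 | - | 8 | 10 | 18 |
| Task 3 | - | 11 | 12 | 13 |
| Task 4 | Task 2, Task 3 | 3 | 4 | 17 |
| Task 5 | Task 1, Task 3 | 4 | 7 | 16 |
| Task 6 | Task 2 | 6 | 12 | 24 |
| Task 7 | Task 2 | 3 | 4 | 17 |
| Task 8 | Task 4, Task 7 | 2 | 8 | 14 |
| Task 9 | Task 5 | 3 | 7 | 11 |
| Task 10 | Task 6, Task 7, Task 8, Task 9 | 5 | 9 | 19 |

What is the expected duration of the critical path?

37 days

te_Task 1 = (1 + 4·2 + 15)/6 = 24/6 = 4
te_Task 2 = (8 + 4·10 + 18)/6 = 66/6 = 11
te_Task 3 = (11 + 4·12 + 13)/6 = 72/6 = 12
te_Task 4 = (3 + 4·4 + 17)/6 = 36/6 = 6
te_Task 5 = (4 + 4·7 + 16)/6 = 48/6 = 8
te_Task 6 = (6 + 4·12 + 24)/6 = 78/6 = 13
te_Task 7 = (3 + 4·4 + 17)/6 = 36/6 = 6
te_Task 8 = (2 + 4·8 + 14)/6 = 48/6 = 8
te_Task 9 = (3 + 4·7 + 11)/6 = 42/6 = 7
te_Task 10 = (5 + 4·9 + 19)/6 = 60/6 = 10

Forward pass:
ES_Task 1 = 0; EF_Task 1 = 4
ES_Task 2 = 0; EF_Task 2 = 11
ES_Task 3 = 0; EF_Task 3 = 12
ES_Task 4 = max(EF_Task 2=11, EF_Task 3=12) = 12; EF_Task 4 = 12+6 = 18
ES_Task 5 = max(EF_Task 1=4, EF_Task 3=12) = 12; EF_Task 5 = 12+8 = 20
ES_Task 6 = 11; EF_Task 6 = 11+13 = 24
ES_Task 7 = 11; EF_Task 7 = 11+6 = 17
ES_Task 8 = max(EF_Task 4=18, EF_Task 7=17) = 18; EF_Task 8 = 18+8 = 26
ES_Task 9 = 20; EF_Task 9 = 20+7 = 27
ES_Task 10 = max(EF_Task 6=24, EF_Task 7=17, EF_Task 8=26, EF_Task 9=27) = 27; EF_Task 10 = 27+10 = 37
Expected project duration μ = 37 days. Critical path: Task 3 → Task 5 → Task 9 → Task 10.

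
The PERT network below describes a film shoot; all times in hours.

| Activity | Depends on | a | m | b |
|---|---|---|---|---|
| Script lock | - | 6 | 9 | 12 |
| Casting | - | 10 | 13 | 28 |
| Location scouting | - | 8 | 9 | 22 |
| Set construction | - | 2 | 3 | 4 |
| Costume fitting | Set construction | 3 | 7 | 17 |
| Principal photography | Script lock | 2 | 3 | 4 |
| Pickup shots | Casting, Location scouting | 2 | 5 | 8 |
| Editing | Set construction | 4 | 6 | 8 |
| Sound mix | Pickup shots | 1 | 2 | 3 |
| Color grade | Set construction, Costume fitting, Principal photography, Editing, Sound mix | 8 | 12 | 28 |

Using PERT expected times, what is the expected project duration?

te_Script lock = (6 + 4·9 + 12)/6 = 54/6 = 9
te_Casting = (10 + 4·13 + 28)/6 = 90/6 = 15
te_Location scouting = (8 + 4·9 + 22)/6 = 66/6 = 11
te_Set construction = (2 + 4·3 + 4)/6 = 18/6 = 3
te_Costume fitting = (3 + 4·7 + 17)/6 = 48/6 = 8
te_Principal photography = (2 + 4·3 + 4)/6 = 18/6 = 3
te_Pickup shots = (2 + 4·5 + 8)/6 = 30/6 = 5
te_Editing = (4 + 4·6 + 8)/6 = 36/6 = 6
te_Sound mix = (1 + 4·2 + 3)/6 = 12/6 = 2
te_Color grade = (8 + 4·12 + 28)/6 = 84/6 = 14

Forward pass:
ES_Script lock = 0; EF_Script lock = 9
ES_Casting = 0; EF_Casting = 15
ES_Location scouting = 0; EF_Location scouting = 11
ES_Set construction = 0; EF_Set construction = 3
ES_Costume fitting = 3; EF_Costume fitting = 3+8 = 11
ES_Principal photography = 9; EF_Principal photography = 9+3 = 12
ES_Pickup shots = max(EF_Casting=15, EF_Location scouting=11) = 15; EF_Pickup shots = 15+5 = 20
ES_Editing = 3; EF_Editing = 3+6 = 9
ES_Sound mix = 20; EF_Sound mix = 20+2 = 22
ES_Color grade = max(EF_Set construction=3, EF_Costume fitting=11, EF_Principal photography=12, EF_Editing=9, EF_Sound mix=22) = 22; EF_Color grade = 22+14 = 36
Expected project duration μ = 36 hours. Critical path: Casting → Pickup shots → Sound mix → Color grade.

36 hours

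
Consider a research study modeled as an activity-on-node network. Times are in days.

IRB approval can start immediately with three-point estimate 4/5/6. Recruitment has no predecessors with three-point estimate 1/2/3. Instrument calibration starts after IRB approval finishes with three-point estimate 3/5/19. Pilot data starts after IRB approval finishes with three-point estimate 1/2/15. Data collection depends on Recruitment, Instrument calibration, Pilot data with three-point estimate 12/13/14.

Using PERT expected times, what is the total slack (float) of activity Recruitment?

10 days

te_IRB approval = (4 + 4·5 + 6)/6 = 30/6 = 5
te_Recruitment = (1 + 4·2 + 3)/6 = 12/6 = 2
te_Instrument calibration = (3 + 4·5 + 19)/6 = 42/6 = 7
te_Pilot data = (1 + 4·2 + 15)/6 = 24/6 = 4
te_Data collection = (12 + 4·13 + 14)/6 = 78/6 = 13

Forward pass:
ES_IRB approval = 0; EF_IRB approval = 5
ES_Recruitment = 0; EF_Recruitment = 2
ES_Instrument calibration = 5; EF_Instrument calibration = 5+7 = 12
ES_Pilot data = 5; EF_Pilot data = 5+4 = 9
ES_Data collection = max(EF_Recruitment=2, EF_Instrument calibration=12, EF_Pilot data=9) = 12; EF_Data collection = 12+13 = 25
Expected project duration μ = 25 days. Critical path: IRB approval → Instrument calibration → Data collection.

Backward pass:
LF_Data collection = 25; LS_Data collection = 25−13 = 12
LF_Pilot data = LS_Data collection = 12; LS_Pilot data = 12−4 = 8
LF_Instrument calibration = LS_Data collection = 12; LS_Instrument calibration = 12−7 = 5
LF_Recruitment = LS_Data collection = 12; LS_Recruitment = 12−2 = 10
LF_IRB approval = min(LS_Instrument calibration=5, LS_Pilot data=8) = 5; LS_IRB approval = 5−5 = 0
Slack_Recruitment = LS_Recruitment − ES_Recruitment = 10 − 0 = 10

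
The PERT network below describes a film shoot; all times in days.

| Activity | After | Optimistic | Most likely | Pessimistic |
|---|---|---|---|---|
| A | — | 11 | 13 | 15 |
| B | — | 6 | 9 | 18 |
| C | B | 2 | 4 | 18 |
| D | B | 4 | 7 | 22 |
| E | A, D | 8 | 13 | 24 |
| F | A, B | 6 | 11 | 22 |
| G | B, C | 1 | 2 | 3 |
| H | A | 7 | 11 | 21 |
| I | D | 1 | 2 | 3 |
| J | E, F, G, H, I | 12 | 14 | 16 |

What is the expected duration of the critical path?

47 days

te_A = (11 + 4·13 + 15)/6 = 78/6 = 13
te_B = (6 + 4·9 + 18)/6 = 60/6 = 10
te_C = (2 + 4·4 + 18)/6 = 36/6 = 6
te_D = (4 + 4·7 + 22)/6 = 54/6 = 9
te_E = (8 + 4·13 + 24)/6 = 84/6 = 14
te_F = (6 + 4·11 + 22)/6 = 72/6 = 12
te_G = (1 + 4·2 + 3)/6 = 12/6 = 2
te_H = (7 + 4·11 + 21)/6 = 72/6 = 12
te_I = (1 + 4·2 + 3)/6 = 12/6 = 2
te_J = (12 + 4·14 + 16)/6 = 84/6 = 14

Forward pass:
ES_A = 0; EF_A = 13
ES_B = 0; EF_B = 10
ES_C = 10; EF_C = 10+6 = 16
ES_D = 10; EF_D = 10+9 = 19
ES_E = max(EF_A=13, EF_D=19) = 19; EF_E = 19+14 = 33
ES_F = max(EF_A=13, EF_B=10) = 13; EF_F = 13+12 = 25
ES_G = max(EF_B=10, EF_C=16) = 16; EF_G = 16+2 = 18
ES_H = 13; EF_H = 13+12 = 25
ES_I = 19; EF_I = 19+2 = 21
ES_J = max(EF_E=33, EF_F=25, EF_G=18, EF_H=25, EF_I=21) = 33; EF_J = 33+14 = 47
Expected project duration μ = 47 days. Critical path: B → D → E → J.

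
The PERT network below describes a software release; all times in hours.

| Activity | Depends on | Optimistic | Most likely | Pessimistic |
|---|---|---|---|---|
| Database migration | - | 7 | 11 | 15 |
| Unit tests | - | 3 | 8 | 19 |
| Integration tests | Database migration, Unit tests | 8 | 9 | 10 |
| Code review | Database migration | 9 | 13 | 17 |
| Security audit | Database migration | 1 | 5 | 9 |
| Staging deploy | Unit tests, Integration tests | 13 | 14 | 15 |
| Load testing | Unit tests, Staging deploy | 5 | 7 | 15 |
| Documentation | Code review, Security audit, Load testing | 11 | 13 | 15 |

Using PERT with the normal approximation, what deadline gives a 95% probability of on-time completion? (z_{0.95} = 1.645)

58.8 hours

te_Database migration = (7 + 4·11 + 15)/6 = 66/6 = 11; σ²_Database migration = ((15−7)/6)² = 1.778
te_Unit tests = (3 + 4·8 + 19)/6 = 54/6 = 9; σ²_Unit tests = ((19−3)/6)² = 7.111
te_Integration tests = (8 + 4·9 + 10)/6 = 54/6 = 9; σ²_Integration tests = ((10−8)/6)² = 0.111
te_Code review = (9 + 4·13 + 17)/6 = 78/6 = 13; σ²_Code review = ((17−9)/6)² = 1.778
te_Security audit = (1 + 4·5 + 9)/6 = 30/6 = 5; σ²_Security audit = ((9−1)/6)² = 1.778
te_Staging deploy = (13 + 4·14 + 15)/6 = 84/6 = 14; σ²_Staging deploy = ((15−13)/6)² = 0.111
te_Load testing = (5 + 4·7 + 15)/6 = 48/6 = 8; σ²_Load testing = ((15−5)/6)² = 2.778
te_Documentation = (11 + 4·13 + 15)/6 = 78/6 = 13; σ²_Documentation = ((15−11)/6)² = 0.444

Forward pass:
ES_Database migration = 0; EF_Database migration = 11
ES_Unit tests = 0; EF_Unit tests = 9
ES_Integration tests = max(EF_Database migration=11, EF_Unit tests=9) = 11; EF_Integration tests = 11+9 = 20
ES_Code review = 11; EF_Code review = 11+13 = 24
ES_Security audit = 11; EF_Security audit = 11+5 = 16
ES_Staging deploy = max(EF_Unit tests=9, EF_Integration tests=20) = 20; EF_Staging deploy = 20+14 = 34
ES_Load testing = max(EF_Unit tests=9, EF_Staging deploy=34) = 34; EF_Load testing = 34+8 = 42
ES_Documentation = max(EF_Code review=24, EF_Security audit=16, EF_Load testing=42) = 42; EF_Documentation = 42+13 = 55
Expected project duration μ = 55 hours. Critical path: Database migration → Integration tests → Staging deploy → Load testing → Documentation.

Variance along critical path = 1.778 + 0.111 + 0.111 + 2.778 + 0.444 = 5.222; σ = 2.285 hours.
D = μ + z·σ = 55 + 1.645·2.285 = 58.8 hours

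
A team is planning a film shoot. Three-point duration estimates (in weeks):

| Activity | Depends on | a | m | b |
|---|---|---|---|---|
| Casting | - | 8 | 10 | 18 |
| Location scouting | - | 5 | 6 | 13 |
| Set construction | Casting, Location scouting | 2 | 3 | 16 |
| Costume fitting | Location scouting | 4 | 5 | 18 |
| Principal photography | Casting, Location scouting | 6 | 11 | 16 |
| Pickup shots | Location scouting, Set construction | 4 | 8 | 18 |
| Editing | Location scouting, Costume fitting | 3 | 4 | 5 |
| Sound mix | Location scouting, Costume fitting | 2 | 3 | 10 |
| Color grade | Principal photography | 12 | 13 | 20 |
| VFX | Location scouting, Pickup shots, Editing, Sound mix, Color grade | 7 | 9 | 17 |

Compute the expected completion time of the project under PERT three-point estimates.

te_Casting = (8 + 4·10 + 18)/6 = 66/6 = 11
te_Location scouting = (5 + 4·6 + 13)/6 = 42/6 = 7
te_Set construction = (2 + 4·3 + 16)/6 = 30/6 = 5
te_Costume fitting = (4 + 4·5 + 18)/6 = 42/6 = 7
te_Principal photography = (6 + 4·11 + 16)/6 = 66/6 = 11
te_Pickup shots = (4 + 4·8 + 18)/6 = 54/6 = 9
te_Editing = (3 + 4·4 + 5)/6 = 24/6 = 4
te_Sound mix = (2 + 4·3 + 10)/6 = 24/6 = 4
te_Color grade = (12 + 4·13 + 20)/6 = 84/6 = 14
te_VFX = (7 + 4·9 + 17)/6 = 60/6 = 10

Forward pass:
ES_Casting = 0; EF_Casting = 11
ES_Location scouting = 0; EF_Location scouting = 7
ES_Set construction = max(EF_Casting=11, EF_Location scouting=7) = 11; EF_Set construction = 11+5 = 16
ES_Costume fitting = 7; EF_Costume fitting = 7+7 = 14
ES_Principal photography = max(EF_Casting=11, EF_Location scouting=7) = 11; EF_Principal photography = 11+11 = 22
ES_Pickup shots = max(EF_Location scouting=7, EF_Set construction=16) = 16; EF_Pickup shots = 16+9 = 25
ES_Editing = max(EF_Location scouting=7, EF_Costume fitting=14) = 14; EF_Editing = 14+4 = 18
ES_Sound mix = max(EF_Location scouting=7, EF_Costume fitting=14) = 14; EF_Sound mix = 14+4 = 18
ES_Color grade = 22; EF_Color grade = 22+14 = 36
ES_VFX = max(EF_Location scouting=7, EF_Pickup shots=25, EF_Editing=18, EF_Sound mix=18, EF_Color grade=36) = 36; EF_VFX = 36+10 = 46
Expected project duration μ = 46 weeks. Critical path: Casting → Principal photography → Color grade → VFX.

46 weeks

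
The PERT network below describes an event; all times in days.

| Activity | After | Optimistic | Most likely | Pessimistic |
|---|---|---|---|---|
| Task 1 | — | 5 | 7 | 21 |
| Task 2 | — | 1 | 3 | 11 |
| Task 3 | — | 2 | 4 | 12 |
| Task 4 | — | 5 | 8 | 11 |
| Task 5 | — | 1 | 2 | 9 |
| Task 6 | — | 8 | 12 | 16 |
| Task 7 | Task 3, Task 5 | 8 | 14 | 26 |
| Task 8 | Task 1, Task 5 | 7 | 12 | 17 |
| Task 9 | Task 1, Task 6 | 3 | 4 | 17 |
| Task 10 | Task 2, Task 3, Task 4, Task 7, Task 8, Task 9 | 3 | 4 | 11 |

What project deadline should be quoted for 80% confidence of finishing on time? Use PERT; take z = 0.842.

te_Task 1 = (5 + 4·7 + 21)/6 = 54/6 = 9; σ²_Task 1 = ((21−5)/6)² = 7.111
te_Task 2 = (1 + 4·3 + 11)/6 = 24/6 = 4; σ²_Task 2 = ((11−1)/6)² = 2.778
te_Task 3 = (2 + 4·4 + 12)/6 = 30/6 = 5; σ²_Task 3 = ((12−2)/6)² = 2.778
te_Task 4 = (5 + 4·8 + 11)/6 = 48/6 = 8; σ²_Task 4 = ((11−5)/6)² = 1.000
te_Task 5 = (1 + 4·2 + 9)/6 = 18/6 = 3; σ²_Task 5 = ((9−1)/6)² = 1.778
te_Task 6 = (8 + 4·12 + 16)/6 = 72/6 = 12; σ²_Task 6 = ((16−8)/6)² = 1.778
te_Task 7 = (8 + 4·14 + 26)/6 = 90/6 = 15; σ²_Task 7 = ((26−8)/6)² = 9.000
te_Task 8 = (7 + 4·12 + 17)/6 = 72/6 = 12; σ²_Task 8 = ((17−7)/6)² = 2.778
te_Task 9 = (3 + 4·4 + 17)/6 = 36/6 = 6; σ²_Task 9 = ((17−3)/6)² = 5.444
te_Task 10 = (3 + 4·4 + 11)/6 = 30/6 = 5; σ²_Task 10 = ((11−3)/6)² = 1.778

Forward pass:
ES_Task 1 = 0; EF_Task 1 = 9
ES_Task 2 = 0; EF_Task 2 = 4
ES_Task 3 = 0; EF_Task 3 = 5
ES_Task 4 = 0; EF_Task 4 = 8
ES_Task 5 = 0; EF_Task 5 = 3
ES_Task 6 = 0; EF_Task 6 = 12
ES_Task 7 = max(EF_Task 3=5, EF_Task 5=3) = 5; EF_Task 7 = 5+15 = 20
ES_Task 8 = max(EF_Task 1=9, EF_Task 5=3) = 9; EF_Task 8 = 9+12 = 21
ES_Task 9 = max(EF_Task 1=9, EF_Task 6=12) = 12; EF_Task 9 = 12+6 = 18
ES_Task 10 = max(EF_Task 2=4, EF_Task 3=5, EF_Task 4=8, EF_Task 7=20, EF_Task 8=21, EF_Task 9=18) = 21; EF_Task 10 = 21+5 = 26
Expected project duration μ = 26 days. Critical path: Task 1 → Task 8 → Task 10.

Variance along critical path = 7.111 + 2.778 + 1.778 = 11.667; σ = 3.416 days.
D = μ + z·σ = 26 + 0.842·3.416 = 28.9 days

28.9 days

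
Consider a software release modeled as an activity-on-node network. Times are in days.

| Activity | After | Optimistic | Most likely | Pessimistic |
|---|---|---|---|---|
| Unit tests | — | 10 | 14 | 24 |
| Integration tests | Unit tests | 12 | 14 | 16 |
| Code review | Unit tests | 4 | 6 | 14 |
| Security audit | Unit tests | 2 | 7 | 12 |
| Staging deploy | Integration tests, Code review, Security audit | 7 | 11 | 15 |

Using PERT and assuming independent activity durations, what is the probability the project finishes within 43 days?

te_Unit tests = (10 + 4·14 + 24)/6 = 90/6 = 15; σ²_Unit tests = ((24−10)/6)² = 5.444
te_Integration tests = (12 + 4·14 + 16)/6 = 84/6 = 14; σ²_Integration tests = ((16−12)/6)² = 0.444
te_Code review = (4 + 4·6 + 14)/6 = 42/6 = 7; σ²_Code review = ((14−4)/6)² = 2.778
te_Security audit = (2 + 4·7 + 12)/6 = 42/6 = 7; σ²_Security audit = ((12−2)/6)² = 2.778
te_Staging deploy = (7 + 4·11 + 15)/6 = 66/6 = 11; σ²_Staging deploy = ((15−7)/6)² = 1.778

Forward pass:
ES_Unit tests = 0; EF_Unit tests = 15
ES_Integration tests = 15; EF_Integration tests = 15+14 = 29
ES_Code review = 15; EF_Code review = 15+7 = 22
ES_Security audit = 15; EF_Security audit = 15+7 = 22
ES_Staging deploy = max(EF_Integration tests=29, EF_Code review=22, EF_Security audit=22) = 29; EF_Staging deploy = 29+11 = 40
Expected project duration μ = 40 days. Critical path: Unit tests → Integration tests → Staging deploy.

Variance along critical path = 5.444 + 0.444 + 1.778 = 7.667; σ = √7.667 = 2.769 days.
Z = (43 − 40) / 2.769 = 1.083
P(T ≤ 43) = Φ(1.083) ≈ 0.861

0.861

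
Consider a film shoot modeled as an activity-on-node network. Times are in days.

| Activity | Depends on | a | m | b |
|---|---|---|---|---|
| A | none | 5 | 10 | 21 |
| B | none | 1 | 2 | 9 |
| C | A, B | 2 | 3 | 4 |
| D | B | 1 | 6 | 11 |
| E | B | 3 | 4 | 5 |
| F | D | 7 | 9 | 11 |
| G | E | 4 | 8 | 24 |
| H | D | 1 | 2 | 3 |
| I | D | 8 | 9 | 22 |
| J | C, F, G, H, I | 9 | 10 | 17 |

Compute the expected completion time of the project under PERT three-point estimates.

31 days

te_A = (5 + 4·10 + 21)/6 = 66/6 = 11
te_B = (1 + 4·2 + 9)/6 = 18/6 = 3
te_C = (2 + 4·3 + 4)/6 = 18/6 = 3
te_D = (1 + 4·6 + 11)/6 = 36/6 = 6
te_E = (3 + 4·4 + 5)/6 = 24/6 = 4
te_F = (7 + 4·9 + 11)/6 = 54/6 = 9
te_G = (4 + 4·8 + 24)/6 = 60/6 = 10
te_H = (1 + 4·2 + 3)/6 = 12/6 = 2
te_I = (8 + 4·9 + 22)/6 = 66/6 = 11
te_J = (9 + 4·10 + 17)/6 = 66/6 = 11

Forward pass:
ES_A = 0; EF_A = 11
ES_B = 0; EF_B = 3
ES_C = max(EF_A=11, EF_B=3) = 11; EF_C = 11+3 = 14
ES_D = 3; EF_D = 3+6 = 9
ES_E = 3; EF_E = 3+4 = 7
ES_F = 9; EF_F = 9+9 = 18
ES_G = 7; EF_G = 7+10 = 17
ES_H = 9; EF_H = 9+2 = 11
ES_I = 9; EF_I = 9+11 = 20
ES_J = max(EF_C=14, EF_F=18, EF_G=17, EF_H=11, EF_I=20) = 20; EF_J = 20+11 = 31
Expected project duration μ = 31 days. Critical path: B → D → I → J.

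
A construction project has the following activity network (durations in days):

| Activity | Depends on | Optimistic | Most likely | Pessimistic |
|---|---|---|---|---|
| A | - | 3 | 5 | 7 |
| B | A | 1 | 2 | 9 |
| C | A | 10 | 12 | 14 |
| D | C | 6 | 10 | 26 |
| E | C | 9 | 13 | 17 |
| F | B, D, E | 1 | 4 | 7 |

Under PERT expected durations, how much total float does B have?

te_A = (3 + 4·5 + 7)/6 = 30/6 = 5
te_B = (1 + 4·2 + 9)/6 = 18/6 = 3
te_C = (10 + 4·12 + 14)/6 = 72/6 = 12
te_D = (6 + 4·10 + 26)/6 = 72/6 = 12
te_E = (9 + 4·13 + 17)/6 = 78/6 = 13
te_F = (1 + 4·4 + 7)/6 = 24/6 = 4

Forward pass:
ES_A = 0; EF_A = 5
ES_B = 5; EF_B = 5+3 = 8
ES_C = 5; EF_C = 5+12 = 17
ES_D = 17; EF_D = 17+12 = 29
ES_E = 17; EF_E = 17+13 = 30
ES_F = max(EF_B=8, EF_D=29, EF_E=30) = 30; EF_F = 30+4 = 34
Expected project duration μ = 34 days. Critical path: A → C → E → F.

Backward pass:
LF_F = 34; LS_F = 34−4 = 30
LF_E = LS_F = 30; LS_E = 30−13 = 17
LF_D = LS_F = 30; LS_D = 30−12 = 18
LF_C = min(LS_D=18, LS_E=17) = 17; LS_C = 17−12 = 5
LF_B = LS_F = 30; LS_B = 30−3 = 27
LF_A = min(LS_B=27, LS_C=5) = 5; LS_A = 5−5 = 0
Slack_B = LS_B − ES_B = 27 − 5 = 22

22 days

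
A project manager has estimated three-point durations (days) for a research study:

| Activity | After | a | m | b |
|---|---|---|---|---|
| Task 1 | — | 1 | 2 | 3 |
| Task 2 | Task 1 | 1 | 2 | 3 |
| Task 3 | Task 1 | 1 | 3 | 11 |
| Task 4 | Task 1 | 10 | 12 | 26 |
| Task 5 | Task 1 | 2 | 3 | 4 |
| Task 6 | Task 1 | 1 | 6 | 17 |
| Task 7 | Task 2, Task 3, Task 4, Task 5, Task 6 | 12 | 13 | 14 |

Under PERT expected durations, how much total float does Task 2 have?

12 days

te_Task 1 = (1 + 4·2 + 3)/6 = 12/6 = 2
te_Task 2 = (1 + 4·2 + 3)/6 = 12/6 = 2
te_Task 3 = (1 + 4·3 + 11)/6 = 24/6 = 4
te_Task 4 = (10 + 4·12 + 26)/6 = 84/6 = 14
te_Task 5 = (2 + 4·3 + 4)/6 = 18/6 = 3
te_Task 6 = (1 + 4·6 + 17)/6 = 42/6 = 7
te_Task 7 = (12 + 4·13 + 14)/6 = 78/6 = 13

Forward pass:
ES_Task 1 = 0; EF_Task 1 = 2
ES_Task 2 = 2; EF_Task 2 = 2+2 = 4
ES_Task 3 = 2; EF_Task 3 = 2+4 = 6
ES_Task 4 = 2; EF_Task 4 = 2+14 = 16
ES_Task 5 = 2; EF_Task 5 = 2+3 = 5
ES_Task 6 = 2; EF_Task 6 = 2+7 = 9
ES_Task 7 = max(EF_Task 2=4, EF_Task 3=6, EF_Task 4=16, EF_Task 5=5, EF_Task 6=9) = 16; EF_Task 7 = 16+13 = 29
Expected project duration μ = 29 days. Critical path: Task 1 → Task 4 → Task 7.

Backward pass:
LF_Task 7 = 29; LS_Task 7 = 29−13 = 16
LF_Task 6 = LS_Task 7 = 16; LS_Task 6 = 16−7 = 9
LF_Task 5 = LS_Task 7 = 16; LS_Task 5 = 16−3 = 13
LF_Task 4 = LS_Task 7 = 16; LS_Task 4 = 16−14 = 2
LF_Task 3 = LS_Task 7 = 16; LS_Task 3 = 16−4 = 12
LF_Task 2 = LS_Task 7 = 16; LS_Task 2 = 16−2 = 14
LF_Task 1 = min(LS_Task 2=14, LS_Task 3=12, LS_Task 4=2, LS_Task 5=13, LS_Task 6=9) = 2; LS_Task 1 = 2−2 = 0
Slack_Task 2 = LS_Task 2 − ES_Task 2 = 14 − 2 = 12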